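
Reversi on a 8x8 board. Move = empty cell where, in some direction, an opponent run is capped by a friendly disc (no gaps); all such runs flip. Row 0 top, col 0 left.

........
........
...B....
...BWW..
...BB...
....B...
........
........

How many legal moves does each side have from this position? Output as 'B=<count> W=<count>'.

-- B to move --
(2,4): flips 1 -> legal
(2,5): flips 1 -> legal
(2,6): flips 1 -> legal
(3,6): flips 2 -> legal
(4,5): flips 1 -> legal
(4,6): no bracket -> illegal
B mobility = 5
-- W to move --
(1,2): flips 1 -> legal
(1,3): no bracket -> illegal
(1,4): no bracket -> illegal
(2,2): no bracket -> illegal
(2,4): no bracket -> illegal
(3,2): flips 1 -> legal
(4,2): no bracket -> illegal
(4,5): no bracket -> illegal
(5,2): flips 1 -> legal
(5,3): flips 1 -> legal
(5,5): no bracket -> illegal
(6,3): no bracket -> illegal
(6,4): flips 2 -> legal
(6,5): no bracket -> illegal
W mobility = 5

Answer: B=5 W=5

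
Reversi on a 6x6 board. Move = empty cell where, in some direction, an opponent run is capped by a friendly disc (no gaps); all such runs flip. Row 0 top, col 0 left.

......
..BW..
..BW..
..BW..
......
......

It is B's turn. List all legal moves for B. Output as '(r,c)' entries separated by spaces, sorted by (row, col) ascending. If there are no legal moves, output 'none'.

Answer: (0,4) (1,4) (2,4) (3,4) (4,4)

Derivation:
(0,2): no bracket -> illegal
(0,3): no bracket -> illegal
(0,4): flips 1 -> legal
(1,4): flips 2 -> legal
(2,4): flips 1 -> legal
(3,4): flips 2 -> legal
(4,2): no bracket -> illegal
(4,3): no bracket -> illegal
(4,4): flips 1 -> legal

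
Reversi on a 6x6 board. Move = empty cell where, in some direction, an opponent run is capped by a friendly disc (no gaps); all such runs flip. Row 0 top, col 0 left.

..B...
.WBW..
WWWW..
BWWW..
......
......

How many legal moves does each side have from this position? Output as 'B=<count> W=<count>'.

Answer: B=5 W=3

Derivation:
-- B to move --
(0,0): no bracket -> illegal
(0,1): no bracket -> illegal
(0,3): no bracket -> illegal
(0,4): no bracket -> illegal
(1,0): flips 2 -> legal
(1,4): flips 1 -> legal
(2,4): flips 1 -> legal
(3,4): flips 4 -> legal
(4,0): no bracket -> illegal
(4,1): no bracket -> illegal
(4,2): flips 2 -> legal
(4,3): no bracket -> illegal
(4,4): no bracket -> illegal
B mobility = 5
-- W to move --
(0,1): flips 1 -> legal
(0,3): flips 1 -> legal
(4,0): flips 1 -> legal
(4,1): no bracket -> illegal
W mobility = 3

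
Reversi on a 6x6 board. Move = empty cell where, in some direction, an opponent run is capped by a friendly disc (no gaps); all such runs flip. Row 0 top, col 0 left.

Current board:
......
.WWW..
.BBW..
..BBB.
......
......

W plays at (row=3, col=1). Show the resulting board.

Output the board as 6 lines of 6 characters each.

Answer: ......
.WWW..
.WWW..
.WBBB.
......
......

Derivation:
Place W at (3,1); scan 8 dirs for brackets.
Dir NW: first cell '.' (not opp) -> no flip
Dir N: opp run (2,1) capped by W -> flip
Dir NE: opp run (2,2) capped by W -> flip
Dir W: first cell '.' (not opp) -> no flip
Dir E: opp run (3,2) (3,3) (3,4), next='.' -> no flip
Dir SW: first cell '.' (not opp) -> no flip
Dir S: first cell '.' (not opp) -> no flip
Dir SE: first cell '.' (not opp) -> no flip
All flips: (2,1) (2,2)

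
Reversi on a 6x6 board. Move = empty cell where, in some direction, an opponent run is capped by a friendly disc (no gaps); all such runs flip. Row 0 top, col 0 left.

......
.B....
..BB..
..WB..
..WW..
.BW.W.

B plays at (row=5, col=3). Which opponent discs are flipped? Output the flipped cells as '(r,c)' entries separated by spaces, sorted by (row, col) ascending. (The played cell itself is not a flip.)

Dir NW: opp run (4,2), next='.' -> no flip
Dir N: opp run (4,3) capped by B -> flip
Dir NE: first cell '.' (not opp) -> no flip
Dir W: opp run (5,2) capped by B -> flip
Dir E: opp run (5,4), next='.' -> no flip
Dir SW: edge -> no flip
Dir S: edge -> no flip
Dir SE: edge -> no flip

Answer: (4,3) (5,2)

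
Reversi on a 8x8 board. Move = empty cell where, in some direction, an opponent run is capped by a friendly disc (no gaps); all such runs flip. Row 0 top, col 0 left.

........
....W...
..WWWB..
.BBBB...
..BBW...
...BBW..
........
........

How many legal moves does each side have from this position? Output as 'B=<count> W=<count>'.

Answer: B=12 W=10

Derivation:
-- B to move --
(0,3): flips 1 -> legal
(0,4): flips 2 -> legal
(0,5): flips 2 -> legal
(1,1): flips 1 -> legal
(1,2): flips 2 -> legal
(1,3): flips 2 -> legal
(1,5): flips 1 -> legal
(2,1): flips 3 -> legal
(3,5): flips 1 -> legal
(4,5): flips 1 -> legal
(4,6): no bracket -> illegal
(5,6): flips 1 -> legal
(6,4): no bracket -> illegal
(6,5): no bracket -> illegal
(6,6): flips 2 -> legal
B mobility = 12
-- W to move --
(1,5): no bracket -> illegal
(1,6): no bracket -> illegal
(2,0): no bracket -> illegal
(2,1): no bracket -> illegal
(2,6): flips 1 -> legal
(3,0): no bracket -> illegal
(3,5): no bracket -> illegal
(3,6): flips 1 -> legal
(4,0): flips 1 -> legal
(4,1): flips 3 -> legal
(4,5): flips 1 -> legal
(5,1): flips 2 -> legal
(5,2): flips 4 -> legal
(6,2): flips 1 -> legal
(6,3): flips 3 -> legal
(6,4): flips 1 -> legal
(6,5): no bracket -> illegal
W mobility = 10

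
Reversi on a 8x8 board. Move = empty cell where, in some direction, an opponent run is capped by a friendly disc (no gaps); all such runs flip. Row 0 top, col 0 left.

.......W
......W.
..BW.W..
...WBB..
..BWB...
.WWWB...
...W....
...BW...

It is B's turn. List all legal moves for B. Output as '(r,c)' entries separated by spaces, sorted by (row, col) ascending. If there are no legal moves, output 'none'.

(0,5): no bracket -> illegal
(0,6): no bracket -> illegal
(1,2): flips 1 -> legal
(1,3): flips 5 -> legal
(1,4): no bracket -> illegal
(1,5): flips 1 -> legal
(1,7): no bracket -> illegal
(2,4): flips 2 -> legal
(2,6): no bracket -> illegal
(2,7): no bracket -> illegal
(3,2): flips 2 -> legal
(3,6): no bracket -> illegal
(4,0): no bracket -> illegal
(4,1): no bracket -> illegal
(5,0): flips 3 -> legal
(6,0): flips 1 -> legal
(6,1): flips 2 -> legal
(6,2): flips 2 -> legal
(6,4): flips 1 -> legal
(6,5): no bracket -> illegal
(7,2): flips 1 -> legal
(7,5): flips 1 -> legal

Answer: (1,2) (1,3) (1,5) (2,4) (3,2) (5,0) (6,0) (6,1) (6,2) (6,4) (7,2) (7,5)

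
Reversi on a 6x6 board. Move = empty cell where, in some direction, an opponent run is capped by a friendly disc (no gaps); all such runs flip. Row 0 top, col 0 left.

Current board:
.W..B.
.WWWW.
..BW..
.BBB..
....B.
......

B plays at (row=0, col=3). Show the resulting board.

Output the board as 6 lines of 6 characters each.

Place B at (0,3); scan 8 dirs for brackets.
Dir NW: edge -> no flip
Dir N: edge -> no flip
Dir NE: edge -> no flip
Dir W: first cell '.' (not opp) -> no flip
Dir E: first cell 'B' (not opp) -> no flip
Dir SW: opp run (1,2), next='.' -> no flip
Dir S: opp run (1,3) (2,3) capped by B -> flip
Dir SE: opp run (1,4), next='.' -> no flip
All flips: (1,3) (2,3)

Answer: .W.BB.
.WWBW.
..BB..
.BBB..
....B.
......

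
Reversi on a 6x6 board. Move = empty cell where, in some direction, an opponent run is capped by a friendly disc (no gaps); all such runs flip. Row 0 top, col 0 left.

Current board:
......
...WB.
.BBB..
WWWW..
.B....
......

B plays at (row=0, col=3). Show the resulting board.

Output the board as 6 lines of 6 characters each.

Answer: ...B..
...BB.
.BBB..
WWWW..
.B....
......

Derivation:
Place B at (0,3); scan 8 dirs for brackets.
Dir NW: edge -> no flip
Dir N: edge -> no flip
Dir NE: edge -> no flip
Dir W: first cell '.' (not opp) -> no flip
Dir E: first cell '.' (not opp) -> no flip
Dir SW: first cell '.' (not opp) -> no flip
Dir S: opp run (1,3) capped by B -> flip
Dir SE: first cell 'B' (not opp) -> no flip
All flips: (1,3)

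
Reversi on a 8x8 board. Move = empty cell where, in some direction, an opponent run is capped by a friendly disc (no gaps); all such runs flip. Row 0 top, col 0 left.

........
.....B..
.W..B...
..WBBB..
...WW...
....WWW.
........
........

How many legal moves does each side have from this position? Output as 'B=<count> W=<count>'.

-- B to move --
(1,0): no bracket -> illegal
(1,1): no bracket -> illegal
(1,2): no bracket -> illegal
(2,0): no bracket -> illegal
(2,2): no bracket -> illegal
(2,3): no bracket -> illegal
(3,0): no bracket -> illegal
(3,1): flips 1 -> legal
(4,1): no bracket -> illegal
(4,2): no bracket -> illegal
(4,5): no bracket -> illegal
(4,6): no bracket -> illegal
(4,7): no bracket -> illegal
(5,2): flips 1 -> legal
(5,3): flips 2 -> legal
(5,7): no bracket -> illegal
(6,3): no bracket -> illegal
(6,4): flips 2 -> legal
(6,5): no bracket -> illegal
(6,6): flips 2 -> legal
(6,7): no bracket -> illegal
B mobility = 5
-- W to move --
(0,4): no bracket -> illegal
(0,5): no bracket -> illegal
(0,6): no bracket -> illegal
(1,3): no bracket -> illegal
(1,4): flips 2 -> legal
(1,6): no bracket -> illegal
(2,2): flips 1 -> legal
(2,3): flips 1 -> legal
(2,5): flips 1 -> legal
(2,6): flips 1 -> legal
(3,6): flips 3 -> legal
(4,2): no bracket -> illegal
(4,5): no bracket -> illegal
(4,6): no bracket -> illegal
W mobility = 6

Answer: B=5 W=6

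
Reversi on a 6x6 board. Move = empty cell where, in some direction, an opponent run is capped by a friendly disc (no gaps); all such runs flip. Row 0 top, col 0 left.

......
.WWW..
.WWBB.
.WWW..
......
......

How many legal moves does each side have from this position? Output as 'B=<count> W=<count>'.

-- B to move --
(0,0): no bracket -> illegal
(0,1): flips 1 -> legal
(0,2): flips 1 -> legal
(0,3): flips 1 -> legal
(0,4): no bracket -> illegal
(1,0): no bracket -> illegal
(1,4): no bracket -> illegal
(2,0): flips 2 -> legal
(3,0): no bracket -> illegal
(3,4): no bracket -> illegal
(4,0): no bracket -> illegal
(4,1): flips 1 -> legal
(4,2): flips 1 -> legal
(4,3): flips 1 -> legal
(4,4): no bracket -> illegal
B mobility = 7
-- W to move --
(1,4): flips 1 -> legal
(1,5): flips 1 -> legal
(2,5): flips 2 -> legal
(3,4): flips 1 -> legal
(3,5): flips 1 -> legal
W mobility = 5

Answer: B=7 W=5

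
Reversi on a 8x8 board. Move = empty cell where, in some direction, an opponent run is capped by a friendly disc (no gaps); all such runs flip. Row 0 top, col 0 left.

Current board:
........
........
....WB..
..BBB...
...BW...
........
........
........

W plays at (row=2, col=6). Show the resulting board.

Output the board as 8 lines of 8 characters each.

Place W at (2,6); scan 8 dirs for brackets.
Dir NW: first cell '.' (not opp) -> no flip
Dir N: first cell '.' (not opp) -> no flip
Dir NE: first cell '.' (not opp) -> no flip
Dir W: opp run (2,5) capped by W -> flip
Dir E: first cell '.' (not opp) -> no flip
Dir SW: first cell '.' (not opp) -> no flip
Dir S: first cell '.' (not opp) -> no flip
Dir SE: first cell '.' (not opp) -> no flip
All flips: (2,5)

Answer: ........
........
....WWW.
..BBB...
...BW...
........
........
........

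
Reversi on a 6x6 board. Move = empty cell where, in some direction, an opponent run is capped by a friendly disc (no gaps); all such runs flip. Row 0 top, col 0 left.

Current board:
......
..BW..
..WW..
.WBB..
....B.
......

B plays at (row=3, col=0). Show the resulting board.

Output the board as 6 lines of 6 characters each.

Place B at (3,0); scan 8 dirs for brackets.
Dir NW: edge -> no flip
Dir N: first cell '.' (not opp) -> no flip
Dir NE: first cell '.' (not opp) -> no flip
Dir W: edge -> no flip
Dir E: opp run (3,1) capped by B -> flip
Dir SW: edge -> no flip
Dir S: first cell '.' (not opp) -> no flip
Dir SE: first cell '.' (not opp) -> no flip
All flips: (3,1)

Answer: ......
..BW..
..WW..
BBBB..
....B.
......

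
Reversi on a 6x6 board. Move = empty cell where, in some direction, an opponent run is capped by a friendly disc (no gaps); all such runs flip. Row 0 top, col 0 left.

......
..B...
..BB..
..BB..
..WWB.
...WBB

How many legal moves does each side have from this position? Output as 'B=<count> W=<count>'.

Answer: B=3 W=6

Derivation:
-- B to move --
(3,1): no bracket -> illegal
(3,4): no bracket -> illegal
(4,1): flips 2 -> legal
(5,1): flips 1 -> legal
(5,2): flips 2 -> legal
B mobility = 3
-- W to move --
(0,1): no bracket -> illegal
(0,2): flips 3 -> legal
(0,3): no bracket -> illegal
(1,1): no bracket -> illegal
(1,3): flips 2 -> legal
(1,4): no bracket -> illegal
(2,1): flips 1 -> legal
(2,4): flips 1 -> legal
(3,1): no bracket -> illegal
(3,4): no bracket -> illegal
(3,5): flips 1 -> legal
(4,1): no bracket -> illegal
(4,5): flips 1 -> legal
W mobility = 6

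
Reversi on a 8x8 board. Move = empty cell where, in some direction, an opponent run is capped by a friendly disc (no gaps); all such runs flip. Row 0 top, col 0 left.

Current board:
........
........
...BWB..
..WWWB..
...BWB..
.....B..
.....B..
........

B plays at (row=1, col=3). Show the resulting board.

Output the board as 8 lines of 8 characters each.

Place B at (1,3); scan 8 dirs for brackets.
Dir NW: first cell '.' (not opp) -> no flip
Dir N: first cell '.' (not opp) -> no flip
Dir NE: first cell '.' (not opp) -> no flip
Dir W: first cell '.' (not opp) -> no flip
Dir E: first cell '.' (not opp) -> no flip
Dir SW: first cell '.' (not opp) -> no flip
Dir S: first cell 'B' (not opp) -> no flip
Dir SE: opp run (2,4) capped by B -> flip
All flips: (2,4)

Answer: ........
...B....
...BBB..
..WWWB..
...BWB..
.....B..
.....B..
........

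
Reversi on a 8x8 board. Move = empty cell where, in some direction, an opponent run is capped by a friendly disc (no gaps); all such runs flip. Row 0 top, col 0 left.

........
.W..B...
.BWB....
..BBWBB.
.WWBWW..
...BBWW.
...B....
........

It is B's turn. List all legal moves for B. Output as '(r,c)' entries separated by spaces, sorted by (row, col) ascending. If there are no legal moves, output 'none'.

(0,0): flips 2 -> legal
(0,1): flips 1 -> legal
(0,2): no bracket -> illegal
(1,0): no bracket -> illegal
(1,2): flips 1 -> legal
(1,3): no bracket -> illegal
(2,0): no bracket -> illegal
(2,4): flips 2 -> legal
(2,5): flips 1 -> legal
(3,0): no bracket -> illegal
(3,1): flips 1 -> legal
(4,0): flips 2 -> legal
(4,6): flips 2 -> legal
(4,7): no bracket -> illegal
(5,0): flips 1 -> legal
(5,1): flips 1 -> legal
(5,2): flips 1 -> legal
(5,7): flips 2 -> legal
(6,4): no bracket -> illegal
(6,5): flips 2 -> legal
(6,6): flips 2 -> legal
(6,7): flips 3 -> legal

Answer: (0,0) (0,1) (1,2) (2,4) (2,5) (3,1) (4,0) (4,6) (5,0) (5,1) (5,2) (5,7) (6,5) (6,6) (6,7)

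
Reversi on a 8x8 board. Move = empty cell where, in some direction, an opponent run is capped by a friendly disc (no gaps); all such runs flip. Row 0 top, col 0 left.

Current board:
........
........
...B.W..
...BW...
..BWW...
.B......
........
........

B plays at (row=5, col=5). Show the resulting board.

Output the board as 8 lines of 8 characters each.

Place B at (5,5); scan 8 dirs for brackets.
Dir NW: opp run (4,4) capped by B -> flip
Dir N: first cell '.' (not opp) -> no flip
Dir NE: first cell '.' (not opp) -> no flip
Dir W: first cell '.' (not opp) -> no flip
Dir E: first cell '.' (not opp) -> no flip
Dir SW: first cell '.' (not opp) -> no flip
Dir S: first cell '.' (not opp) -> no flip
Dir SE: first cell '.' (not opp) -> no flip
All flips: (4,4)

Answer: ........
........
...B.W..
...BW...
..BWB...
.B...B..
........
........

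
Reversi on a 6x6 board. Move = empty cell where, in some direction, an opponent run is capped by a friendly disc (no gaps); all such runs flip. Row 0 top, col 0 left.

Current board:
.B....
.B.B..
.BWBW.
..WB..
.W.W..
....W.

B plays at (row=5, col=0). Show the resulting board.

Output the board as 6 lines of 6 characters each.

Place B at (5,0); scan 8 dirs for brackets.
Dir NW: edge -> no flip
Dir N: first cell '.' (not opp) -> no flip
Dir NE: opp run (4,1) (3,2) capped by B -> flip
Dir W: edge -> no flip
Dir E: first cell '.' (not opp) -> no flip
Dir SW: edge -> no flip
Dir S: edge -> no flip
Dir SE: edge -> no flip
All flips: (3,2) (4,1)

Answer: .B....
.B.B..
.BWBW.
..BB..
.B.W..
B...W.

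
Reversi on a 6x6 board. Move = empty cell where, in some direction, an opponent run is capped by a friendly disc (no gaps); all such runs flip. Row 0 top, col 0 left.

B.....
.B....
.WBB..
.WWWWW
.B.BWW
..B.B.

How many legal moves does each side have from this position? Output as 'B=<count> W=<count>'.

-- B to move --
(1,0): flips 2 -> legal
(1,2): no bracket -> illegal
(2,0): flips 1 -> legal
(2,4): flips 2 -> legal
(2,5): flips 1 -> legal
(3,0): no bracket -> illegal
(4,0): flips 1 -> legal
(4,2): flips 1 -> legal
(5,3): no bracket -> illegal
(5,5): flips 2 -> legal
B mobility = 7
-- W to move --
(0,1): flips 1 -> legal
(0,2): no bracket -> illegal
(1,0): no bracket -> illegal
(1,2): flips 2 -> legal
(1,3): flips 2 -> legal
(1,4): flips 1 -> legal
(2,0): no bracket -> illegal
(2,4): flips 2 -> legal
(3,0): no bracket -> illegal
(4,0): no bracket -> illegal
(4,2): flips 1 -> legal
(5,0): flips 1 -> legal
(5,1): flips 1 -> legal
(5,3): flips 1 -> legal
(5,5): no bracket -> illegal
W mobility = 9

Answer: B=7 W=9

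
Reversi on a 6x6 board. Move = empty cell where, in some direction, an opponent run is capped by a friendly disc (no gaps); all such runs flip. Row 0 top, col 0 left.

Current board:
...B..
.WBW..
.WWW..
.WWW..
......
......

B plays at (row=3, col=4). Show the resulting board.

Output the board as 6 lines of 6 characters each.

Answer: ...B..
.WBW..
.WWB..
.WWWB.
......
......

Derivation:
Place B at (3,4); scan 8 dirs for brackets.
Dir NW: opp run (2,3) capped by B -> flip
Dir N: first cell '.' (not opp) -> no flip
Dir NE: first cell '.' (not opp) -> no flip
Dir W: opp run (3,3) (3,2) (3,1), next='.' -> no flip
Dir E: first cell '.' (not opp) -> no flip
Dir SW: first cell '.' (not opp) -> no flip
Dir S: first cell '.' (not opp) -> no flip
Dir SE: first cell '.' (not opp) -> no flip
All flips: (2,3)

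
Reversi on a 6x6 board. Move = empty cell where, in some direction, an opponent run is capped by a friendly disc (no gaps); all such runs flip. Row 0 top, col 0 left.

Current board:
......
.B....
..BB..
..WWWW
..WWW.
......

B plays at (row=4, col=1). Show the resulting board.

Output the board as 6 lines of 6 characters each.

Place B at (4,1); scan 8 dirs for brackets.
Dir NW: first cell '.' (not opp) -> no flip
Dir N: first cell '.' (not opp) -> no flip
Dir NE: opp run (3,2) capped by B -> flip
Dir W: first cell '.' (not opp) -> no flip
Dir E: opp run (4,2) (4,3) (4,4), next='.' -> no flip
Dir SW: first cell '.' (not opp) -> no flip
Dir S: first cell '.' (not opp) -> no flip
Dir SE: first cell '.' (not opp) -> no flip
All flips: (3,2)

Answer: ......
.B....
..BB..
..BWWW
.BWWW.
......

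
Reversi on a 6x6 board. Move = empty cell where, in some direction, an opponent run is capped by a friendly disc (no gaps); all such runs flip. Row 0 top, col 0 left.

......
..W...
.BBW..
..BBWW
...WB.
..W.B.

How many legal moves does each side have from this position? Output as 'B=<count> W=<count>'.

-- B to move --
(0,1): no bracket -> illegal
(0,2): flips 1 -> legal
(0,3): flips 1 -> legal
(1,1): no bracket -> illegal
(1,3): flips 1 -> legal
(1,4): flips 1 -> legal
(2,4): flips 2 -> legal
(2,5): no bracket -> illegal
(4,1): no bracket -> illegal
(4,2): flips 1 -> legal
(4,5): no bracket -> illegal
(5,1): no bracket -> illegal
(5,3): flips 1 -> legal
B mobility = 7
-- W to move --
(1,0): flips 2 -> legal
(1,1): no bracket -> illegal
(1,3): no bracket -> illegal
(2,0): flips 2 -> legal
(2,4): no bracket -> illegal
(3,0): flips 1 -> legal
(3,1): flips 2 -> legal
(4,1): flips 1 -> legal
(4,2): flips 2 -> legal
(4,5): flips 1 -> legal
(5,3): flips 1 -> legal
(5,5): no bracket -> illegal
W mobility = 8

Answer: B=7 W=8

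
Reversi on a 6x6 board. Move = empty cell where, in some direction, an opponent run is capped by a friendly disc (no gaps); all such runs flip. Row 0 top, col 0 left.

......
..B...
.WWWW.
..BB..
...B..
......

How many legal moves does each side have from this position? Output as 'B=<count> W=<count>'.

Answer: B=7 W=8

Derivation:
-- B to move --
(1,0): flips 1 -> legal
(1,1): flips 1 -> legal
(1,3): flips 1 -> legal
(1,4): flips 1 -> legal
(1,5): flips 1 -> legal
(2,0): no bracket -> illegal
(2,5): no bracket -> illegal
(3,0): flips 1 -> legal
(3,1): no bracket -> illegal
(3,4): flips 1 -> legal
(3,5): no bracket -> illegal
B mobility = 7
-- W to move --
(0,1): flips 1 -> legal
(0,2): flips 1 -> legal
(0,3): flips 1 -> legal
(1,1): no bracket -> illegal
(1,3): no bracket -> illegal
(3,1): no bracket -> illegal
(3,4): no bracket -> illegal
(4,1): flips 1 -> legal
(4,2): flips 2 -> legal
(4,4): flips 1 -> legal
(5,2): no bracket -> illegal
(5,3): flips 2 -> legal
(5,4): flips 2 -> legal
W mobility = 8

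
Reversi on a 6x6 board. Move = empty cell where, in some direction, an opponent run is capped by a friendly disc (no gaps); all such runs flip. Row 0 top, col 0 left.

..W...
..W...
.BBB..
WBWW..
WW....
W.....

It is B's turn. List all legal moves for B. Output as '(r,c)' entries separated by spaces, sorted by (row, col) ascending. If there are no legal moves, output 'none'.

Answer: (0,1) (0,3) (3,4) (4,2) (4,3) (4,4) (5,1)

Derivation:
(0,1): flips 1 -> legal
(0,3): flips 1 -> legal
(1,1): no bracket -> illegal
(1,3): no bracket -> illegal
(2,0): no bracket -> illegal
(2,4): no bracket -> illegal
(3,4): flips 2 -> legal
(4,2): flips 1 -> legal
(4,3): flips 2 -> legal
(4,4): flips 1 -> legal
(5,1): flips 1 -> legal
(5,2): no bracket -> illegal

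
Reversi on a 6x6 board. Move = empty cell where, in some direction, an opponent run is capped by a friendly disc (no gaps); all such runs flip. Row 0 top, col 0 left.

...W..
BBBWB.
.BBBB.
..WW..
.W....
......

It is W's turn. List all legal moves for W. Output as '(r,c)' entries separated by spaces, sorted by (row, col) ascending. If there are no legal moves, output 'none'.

Answer: (0,0) (0,2) (0,5) (1,5) (2,5) (3,0) (3,1) (3,5)

Derivation:
(0,0): flips 2 -> legal
(0,1): no bracket -> illegal
(0,2): flips 2 -> legal
(0,4): no bracket -> illegal
(0,5): flips 2 -> legal
(1,5): flips 2 -> legal
(2,0): no bracket -> illegal
(2,5): flips 1 -> legal
(3,0): flips 2 -> legal
(3,1): flips 1 -> legal
(3,4): no bracket -> illegal
(3,5): flips 1 -> legal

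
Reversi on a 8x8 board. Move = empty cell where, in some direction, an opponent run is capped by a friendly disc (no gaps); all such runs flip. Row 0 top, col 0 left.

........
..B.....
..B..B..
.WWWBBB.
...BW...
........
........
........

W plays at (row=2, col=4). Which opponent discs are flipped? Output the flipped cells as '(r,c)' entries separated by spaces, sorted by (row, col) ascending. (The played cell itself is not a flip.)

Dir NW: first cell '.' (not opp) -> no flip
Dir N: first cell '.' (not opp) -> no flip
Dir NE: first cell '.' (not opp) -> no flip
Dir W: first cell '.' (not opp) -> no flip
Dir E: opp run (2,5), next='.' -> no flip
Dir SW: first cell 'W' (not opp) -> no flip
Dir S: opp run (3,4) capped by W -> flip
Dir SE: opp run (3,5), next='.' -> no flip

Answer: (3,4)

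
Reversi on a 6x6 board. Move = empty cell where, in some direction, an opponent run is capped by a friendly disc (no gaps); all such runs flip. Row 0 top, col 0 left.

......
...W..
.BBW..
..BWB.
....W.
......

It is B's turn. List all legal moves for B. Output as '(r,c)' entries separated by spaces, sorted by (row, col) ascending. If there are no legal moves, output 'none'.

(0,2): no bracket -> illegal
(0,3): no bracket -> illegal
(0,4): flips 1 -> legal
(1,2): flips 1 -> legal
(1,4): flips 1 -> legal
(2,4): flips 1 -> legal
(3,5): no bracket -> illegal
(4,2): no bracket -> illegal
(4,3): no bracket -> illegal
(4,5): no bracket -> illegal
(5,3): no bracket -> illegal
(5,4): flips 1 -> legal
(5,5): flips 2 -> legal

Answer: (0,4) (1,2) (1,4) (2,4) (5,4) (5,5)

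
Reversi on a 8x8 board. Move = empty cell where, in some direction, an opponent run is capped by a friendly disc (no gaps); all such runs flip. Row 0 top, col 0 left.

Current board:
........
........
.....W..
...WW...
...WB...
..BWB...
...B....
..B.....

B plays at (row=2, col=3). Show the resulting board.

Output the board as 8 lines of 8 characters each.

Answer: ........
........
...B.W..
...BW...
...BB...
..BBB...
...B....
..B.....

Derivation:
Place B at (2,3); scan 8 dirs for brackets.
Dir NW: first cell '.' (not opp) -> no flip
Dir N: first cell '.' (not opp) -> no flip
Dir NE: first cell '.' (not opp) -> no flip
Dir W: first cell '.' (not opp) -> no flip
Dir E: first cell '.' (not opp) -> no flip
Dir SW: first cell '.' (not opp) -> no flip
Dir S: opp run (3,3) (4,3) (5,3) capped by B -> flip
Dir SE: opp run (3,4), next='.' -> no flip
All flips: (3,3) (4,3) (5,3)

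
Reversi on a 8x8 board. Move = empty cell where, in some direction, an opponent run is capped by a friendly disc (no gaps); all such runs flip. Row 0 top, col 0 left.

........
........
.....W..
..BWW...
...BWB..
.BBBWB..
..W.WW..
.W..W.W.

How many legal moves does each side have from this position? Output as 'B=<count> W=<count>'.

Answer: B=8 W=12

Derivation:
-- B to move --
(1,4): no bracket -> illegal
(1,5): no bracket -> illegal
(1,6): flips 2 -> legal
(2,2): flips 2 -> legal
(2,3): flips 2 -> legal
(2,4): no bracket -> illegal
(2,6): no bracket -> illegal
(3,5): flips 3 -> legal
(3,6): no bracket -> illegal
(4,2): no bracket -> illegal
(5,6): no bracket -> illegal
(6,0): no bracket -> illegal
(6,1): no bracket -> illegal
(6,3): flips 1 -> legal
(6,6): no bracket -> illegal
(6,7): no bracket -> illegal
(7,0): no bracket -> illegal
(7,2): flips 1 -> legal
(7,3): flips 2 -> legal
(7,5): flips 2 -> legal
(7,7): no bracket -> illegal
B mobility = 8
-- W to move --
(2,1): flips 2 -> legal
(2,2): no bracket -> illegal
(2,3): no bracket -> illegal
(3,1): flips 1 -> legal
(3,5): flips 2 -> legal
(3,6): flips 1 -> legal
(4,0): flips 1 -> legal
(4,1): no bracket -> illegal
(4,2): flips 3 -> legal
(4,6): flips 2 -> legal
(5,0): flips 3 -> legal
(5,6): flips 2 -> legal
(6,0): no bracket -> illegal
(6,1): flips 2 -> legal
(6,3): flips 2 -> legal
(6,6): flips 1 -> legal
W mobility = 12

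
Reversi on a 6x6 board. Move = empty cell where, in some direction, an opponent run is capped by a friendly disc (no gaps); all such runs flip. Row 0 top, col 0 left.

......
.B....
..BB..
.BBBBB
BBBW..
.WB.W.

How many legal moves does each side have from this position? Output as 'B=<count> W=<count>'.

Answer: B=3 W=5

Derivation:
-- B to move --
(4,4): flips 1 -> legal
(4,5): no bracket -> illegal
(5,0): flips 1 -> legal
(5,3): flips 1 -> legal
(5,5): no bracket -> illegal
B mobility = 3
-- W to move --
(0,0): no bracket -> illegal
(0,1): no bracket -> illegal
(0,2): no bracket -> illegal
(1,0): no bracket -> illegal
(1,2): no bracket -> illegal
(1,3): flips 2 -> legal
(1,4): no bracket -> illegal
(2,0): no bracket -> illegal
(2,1): flips 3 -> legal
(2,4): flips 2 -> legal
(2,5): flips 1 -> legal
(3,0): no bracket -> illegal
(4,4): no bracket -> illegal
(4,5): no bracket -> illegal
(5,0): no bracket -> illegal
(5,3): flips 1 -> legal
W mobility = 5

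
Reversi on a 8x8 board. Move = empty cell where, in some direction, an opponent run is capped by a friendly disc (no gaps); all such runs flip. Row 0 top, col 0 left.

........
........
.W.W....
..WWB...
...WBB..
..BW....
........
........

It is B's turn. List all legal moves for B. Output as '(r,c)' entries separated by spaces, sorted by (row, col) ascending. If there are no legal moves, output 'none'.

(1,0): no bracket -> illegal
(1,1): no bracket -> illegal
(1,2): flips 1 -> legal
(1,3): no bracket -> illegal
(1,4): no bracket -> illegal
(2,0): no bracket -> illegal
(2,2): flips 1 -> legal
(2,4): no bracket -> illegal
(3,0): no bracket -> illegal
(3,1): flips 2 -> legal
(4,1): no bracket -> illegal
(4,2): flips 1 -> legal
(5,4): flips 1 -> legal
(6,2): flips 1 -> legal
(6,3): no bracket -> illegal
(6,4): no bracket -> illegal

Answer: (1,2) (2,2) (3,1) (4,2) (5,4) (6,2)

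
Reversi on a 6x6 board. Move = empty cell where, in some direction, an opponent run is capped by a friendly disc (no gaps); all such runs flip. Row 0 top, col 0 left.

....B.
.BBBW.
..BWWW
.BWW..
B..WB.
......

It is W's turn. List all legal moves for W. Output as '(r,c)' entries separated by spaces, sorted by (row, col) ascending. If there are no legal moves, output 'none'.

(0,0): flips 2 -> legal
(0,1): flips 1 -> legal
(0,2): flips 3 -> legal
(0,3): flips 1 -> legal
(0,5): no bracket -> illegal
(1,0): flips 3 -> legal
(1,5): no bracket -> illegal
(2,0): no bracket -> illegal
(2,1): flips 1 -> legal
(3,0): flips 1 -> legal
(3,4): no bracket -> illegal
(3,5): no bracket -> illegal
(4,1): no bracket -> illegal
(4,2): no bracket -> illegal
(4,5): flips 1 -> legal
(5,0): no bracket -> illegal
(5,1): no bracket -> illegal
(5,3): no bracket -> illegal
(5,4): no bracket -> illegal
(5,5): flips 1 -> legal

Answer: (0,0) (0,1) (0,2) (0,3) (1,0) (2,1) (3,0) (4,5) (5,5)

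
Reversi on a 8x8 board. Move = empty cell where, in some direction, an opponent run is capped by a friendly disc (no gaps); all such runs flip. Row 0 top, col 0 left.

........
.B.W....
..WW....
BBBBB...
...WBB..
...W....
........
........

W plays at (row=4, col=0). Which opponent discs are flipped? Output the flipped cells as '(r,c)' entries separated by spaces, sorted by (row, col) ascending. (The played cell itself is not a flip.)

Answer: (3,1)

Derivation:
Dir NW: edge -> no flip
Dir N: opp run (3,0), next='.' -> no flip
Dir NE: opp run (3,1) capped by W -> flip
Dir W: edge -> no flip
Dir E: first cell '.' (not opp) -> no flip
Dir SW: edge -> no flip
Dir S: first cell '.' (not opp) -> no flip
Dir SE: first cell '.' (not opp) -> no flip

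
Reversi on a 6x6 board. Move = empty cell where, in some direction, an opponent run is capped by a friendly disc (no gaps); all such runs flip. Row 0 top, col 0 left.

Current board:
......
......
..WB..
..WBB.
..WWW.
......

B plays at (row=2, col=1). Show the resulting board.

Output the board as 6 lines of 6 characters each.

Answer: ......
......
.BBB..
..WBB.
..WWW.
......

Derivation:
Place B at (2,1); scan 8 dirs for brackets.
Dir NW: first cell '.' (not opp) -> no flip
Dir N: first cell '.' (not opp) -> no flip
Dir NE: first cell '.' (not opp) -> no flip
Dir W: first cell '.' (not opp) -> no flip
Dir E: opp run (2,2) capped by B -> flip
Dir SW: first cell '.' (not opp) -> no flip
Dir S: first cell '.' (not opp) -> no flip
Dir SE: opp run (3,2) (4,3), next='.' -> no flip
All flips: (2,2)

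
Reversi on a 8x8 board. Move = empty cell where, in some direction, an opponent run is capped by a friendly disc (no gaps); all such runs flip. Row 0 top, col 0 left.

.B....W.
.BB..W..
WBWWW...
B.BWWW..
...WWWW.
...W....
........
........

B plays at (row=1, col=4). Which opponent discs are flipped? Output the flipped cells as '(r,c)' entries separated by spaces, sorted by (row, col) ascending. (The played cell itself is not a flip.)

Answer: (2,3)

Derivation:
Dir NW: first cell '.' (not opp) -> no flip
Dir N: first cell '.' (not opp) -> no flip
Dir NE: first cell '.' (not opp) -> no flip
Dir W: first cell '.' (not opp) -> no flip
Dir E: opp run (1,5), next='.' -> no flip
Dir SW: opp run (2,3) capped by B -> flip
Dir S: opp run (2,4) (3,4) (4,4), next='.' -> no flip
Dir SE: first cell '.' (not opp) -> no flip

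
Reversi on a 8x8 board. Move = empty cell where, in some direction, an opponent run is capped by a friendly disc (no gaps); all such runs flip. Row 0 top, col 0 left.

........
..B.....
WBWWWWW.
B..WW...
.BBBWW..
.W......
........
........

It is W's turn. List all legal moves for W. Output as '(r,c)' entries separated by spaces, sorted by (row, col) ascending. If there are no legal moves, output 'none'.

(0,1): flips 1 -> legal
(0,2): flips 1 -> legal
(0,3): no bracket -> illegal
(1,0): no bracket -> illegal
(1,1): no bracket -> illegal
(1,3): no bracket -> illegal
(3,1): flips 1 -> legal
(3,2): no bracket -> illegal
(4,0): flips 4 -> legal
(5,0): no bracket -> illegal
(5,2): flips 1 -> legal
(5,3): flips 1 -> legal
(5,4): no bracket -> illegal

Answer: (0,1) (0,2) (3,1) (4,0) (5,2) (5,3)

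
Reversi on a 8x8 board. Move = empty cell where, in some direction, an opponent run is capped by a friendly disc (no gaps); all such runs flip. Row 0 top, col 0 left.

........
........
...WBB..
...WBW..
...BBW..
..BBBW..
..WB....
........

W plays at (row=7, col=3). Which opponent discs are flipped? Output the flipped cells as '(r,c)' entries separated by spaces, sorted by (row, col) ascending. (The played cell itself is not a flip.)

Dir NW: first cell 'W' (not opp) -> no flip
Dir N: opp run (6,3) (5,3) (4,3) capped by W -> flip
Dir NE: first cell '.' (not opp) -> no flip
Dir W: first cell '.' (not opp) -> no flip
Dir E: first cell '.' (not opp) -> no flip
Dir SW: edge -> no flip
Dir S: edge -> no flip
Dir SE: edge -> no flip

Answer: (4,3) (5,3) (6,3)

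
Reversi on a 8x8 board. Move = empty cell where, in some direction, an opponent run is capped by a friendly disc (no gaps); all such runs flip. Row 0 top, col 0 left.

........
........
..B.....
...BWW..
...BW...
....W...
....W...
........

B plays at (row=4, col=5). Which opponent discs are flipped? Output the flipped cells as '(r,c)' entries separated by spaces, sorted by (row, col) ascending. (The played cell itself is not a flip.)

Answer: (4,4)

Derivation:
Dir NW: opp run (3,4), next='.' -> no flip
Dir N: opp run (3,5), next='.' -> no flip
Dir NE: first cell '.' (not opp) -> no flip
Dir W: opp run (4,4) capped by B -> flip
Dir E: first cell '.' (not opp) -> no flip
Dir SW: opp run (5,4), next='.' -> no flip
Dir S: first cell '.' (not opp) -> no flip
Dir SE: first cell '.' (not opp) -> no flip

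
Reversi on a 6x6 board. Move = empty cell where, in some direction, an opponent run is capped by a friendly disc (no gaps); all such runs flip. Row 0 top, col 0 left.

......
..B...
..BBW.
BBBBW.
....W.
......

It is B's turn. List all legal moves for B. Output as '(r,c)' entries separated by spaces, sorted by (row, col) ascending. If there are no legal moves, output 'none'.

(1,3): no bracket -> illegal
(1,4): no bracket -> illegal
(1,5): flips 1 -> legal
(2,5): flips 1 -> legal
(3,5): flips 1 -> legal
(4,3): no bracket -> illegal
(4,5): flips 1 -> legal
(5,3): no bracket -> illegal
(5,4): no bracket -> illegal
(5,5): flips 1 -> legal

Answer: (1,5) (2,5) (3,5) (4,5) (5,5)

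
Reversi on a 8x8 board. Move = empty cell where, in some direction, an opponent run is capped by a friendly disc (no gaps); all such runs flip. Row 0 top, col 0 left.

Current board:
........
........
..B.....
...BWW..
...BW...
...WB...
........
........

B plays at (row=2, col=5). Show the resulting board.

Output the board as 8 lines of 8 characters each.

Answer: ........
........
..B..B..
...BBW..
...BW...
...WB...
........
........

Derivation:
Place B at (2,5); scan 8 dirs for brackets.
Dir NW: first cell '.' (not opp) -> no flip
Dir N: first cell '.' (not opp) -> no flip
Dir NE: first cell '.' (not opp) -> no flip
Dir W: first cell '.' (not opp) -> no flip
Dir E: first cell '.' (not opp) -> no flip
Dir SW: opp run (3,4) capped by B -> flip
Dir S: opp run (3,5), next='.' -> no flip
Dir SE: first cell '.' (not opp) -> no flip
All flips: (3,4)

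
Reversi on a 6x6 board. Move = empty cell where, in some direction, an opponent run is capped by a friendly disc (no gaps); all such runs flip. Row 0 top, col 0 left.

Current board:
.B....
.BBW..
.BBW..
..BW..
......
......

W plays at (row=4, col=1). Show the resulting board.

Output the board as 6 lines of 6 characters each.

Answer: .B....
.BBW..
.BBW..
..WW..
.W....
......

Derivation:
Place W at (4,1); scan 8 dirs for brackets.
Dir NW: first cell '.' (not opp) -> no flip
Dir N: first cell '.' (not opp) -> no flip
Dir NE: opp run (3,2) capped by W -> flip
Dir W: first cell '.' (not opp) -> no flip
Dir E: first cell '.' (not opp) -> no flip
Dir SW: first cell '.' (not opp) -> no flip
Dir S: first cell '.' (not opp) -> no flip
Dir SE: first cell '.' (not opp) -> no flip
All flips: (3,2)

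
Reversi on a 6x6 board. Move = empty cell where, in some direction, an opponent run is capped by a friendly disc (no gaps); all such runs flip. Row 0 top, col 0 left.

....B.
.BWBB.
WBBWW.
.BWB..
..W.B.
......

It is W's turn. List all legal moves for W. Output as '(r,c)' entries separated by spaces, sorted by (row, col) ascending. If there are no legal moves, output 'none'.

(0,0): no bracket -> illegal
(0,1): no bracket -> illegal
(0,2): flips 2 -> legal
(0,3): flips 1 -> legal
(0,5): flips 1 -> legal
(1,0): flips 2 -> legal
(1,5): flips 2 -> legal
(2,5): no bracket -> illegal
(3,0): flips 2 -> legal
(3,4): flips 1 -> legal
(3,5): no bracket -> illegal
(4,0): no bracket -> illegal
(4,1): no bracket -> illegal
(4,3): flips 1 -> legal
(4,5): no bracket -> illegal
(5,3): no bracket -> illegal
(5,4): no bracket -> illegal
(5,5): no bracket -> illegal

Answer: (0,2) (0,3) (0,5) (1,0) (1,5) (3,0) (3,4) (4,3)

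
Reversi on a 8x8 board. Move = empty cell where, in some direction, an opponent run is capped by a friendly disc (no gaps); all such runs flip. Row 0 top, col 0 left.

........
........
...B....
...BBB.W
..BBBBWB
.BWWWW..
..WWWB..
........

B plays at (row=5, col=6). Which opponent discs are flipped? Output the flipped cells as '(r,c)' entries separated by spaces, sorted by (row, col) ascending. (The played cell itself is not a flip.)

Dir NW: first cell 'B' (not opp) -> no flip
Dir N: opp run (4,6), next='.' -> no flip
Dir NE: first cell 'B' (not opp) -> no flip
Dir W: opp run (5,5) (5,4) (5,3) (5,2) capped by B -> flip
Dir E: first cell '.' (not opp) -> no flip
Dir SW: first cell 'B' (not opp) -> no flip
Dir S: first cell '.' (not opp) -> no flip
Dir SE: first cell '.' (not opp) -> no flip

Answer: (5,2) (5,3) (5,4) (5,5)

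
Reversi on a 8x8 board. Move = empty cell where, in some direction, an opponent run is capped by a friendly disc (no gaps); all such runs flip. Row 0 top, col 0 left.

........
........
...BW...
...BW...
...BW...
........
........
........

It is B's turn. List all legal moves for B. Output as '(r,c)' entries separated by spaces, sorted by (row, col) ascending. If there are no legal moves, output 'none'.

Answer: (1,5) (2,5) (3,5) (4,5) (5,5)

Derivation:
(1,3): no bracket -> illegal
(1,4): no bracket -> illegal
(1,5): flips 1 -> legal
(2,5): flips 2 -> legal
(3,5): flips 1 -> legal
(4,5): flips 2 -> legal
(5,3): no bracket -> illegal
(5,4): no bracket -> illegal
(5,5): flips 1 -> legal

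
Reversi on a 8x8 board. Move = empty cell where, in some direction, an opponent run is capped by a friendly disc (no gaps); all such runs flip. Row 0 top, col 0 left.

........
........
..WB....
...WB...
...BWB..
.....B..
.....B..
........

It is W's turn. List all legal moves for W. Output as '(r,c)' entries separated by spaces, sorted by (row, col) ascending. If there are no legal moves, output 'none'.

(1,2): no bracket -> illegal
(1,3): flips 1 -> legal
(1,4): no bracket -> illegal
(2,4): flips 2 -> legal
(2,5): no bracket -> illegal
(3,2): no bracket -> illegal
(3,5): flips 1 -> legal
(3,6): no bracket -> illegal
(4,2): flips 1 -> legal
(4,6): flips 1 -> legal
(5,2): no bracket -> illegal
(5,3): flips 1 -> legal
(5,4): no bracket -> illegal
(5,6): no bracket -> illegal
(6,4): no bracket -> illegal
(6,6): flips 1 -> legal
(7,4): no bracket -> illegal
(7,5): no bracket -> illegal
(7,6): no bracket -> illegal

Answer: (1,3) (2,4) (3,5) (4,2) (4,6) (5,3) (6,6)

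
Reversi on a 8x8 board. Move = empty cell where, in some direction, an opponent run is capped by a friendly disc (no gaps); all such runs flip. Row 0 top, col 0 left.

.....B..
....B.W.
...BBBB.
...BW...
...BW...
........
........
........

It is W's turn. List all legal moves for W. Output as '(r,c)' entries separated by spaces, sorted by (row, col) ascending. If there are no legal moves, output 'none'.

(0,3): no bracket -> illegal
(0,4): flips 2 -> legal
(0,6): no bracket -> illegal
(1,2): flips 1 -> legal
(1,3): no bracket -> illegal
(1,5): no bracket -> illegal
(1,7): no bracket -> illegal
(2,2): flips 1 -> legal
(2,7): no bracket -> illegal
(3,2): flips 1 -> legal
(3,5): no bracket -> illegal
(3,6): flips 1 -> legal
(3,7): no bracket -> illegal
(4,2): flips 1 -> legal
(5,2): flips 1 -> legal
(5,3): no bracket -> illegal
(5,4): no bracket -> illegal

Answer: (0,4) (1,2) (2,2) (3,2) (3,6) (4,2) (5,2)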